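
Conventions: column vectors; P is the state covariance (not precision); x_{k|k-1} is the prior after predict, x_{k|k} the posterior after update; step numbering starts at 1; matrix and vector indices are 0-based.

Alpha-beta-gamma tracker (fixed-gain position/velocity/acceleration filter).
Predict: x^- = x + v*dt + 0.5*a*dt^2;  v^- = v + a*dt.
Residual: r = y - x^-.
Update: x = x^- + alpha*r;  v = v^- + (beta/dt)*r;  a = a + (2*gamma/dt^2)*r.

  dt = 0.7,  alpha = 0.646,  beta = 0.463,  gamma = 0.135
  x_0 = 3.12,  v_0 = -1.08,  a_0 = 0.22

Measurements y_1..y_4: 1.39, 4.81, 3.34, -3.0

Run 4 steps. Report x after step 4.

step 1: x_pred=2.4179  r=-1.0279  x^+=1.7539  v^+=-1.6059  a^+=-0.3464
step 2: x_pred=0.5449  r=4.2651  x^+=3.3002  v^+=0.9727  a^+=2.0038
step 3: x_pred=4.4720  r=-1.1320  x^+=3.7407  v^+=1.6266  a^+=1.3800
step 4: x_pred=5.2175  r=-8.2175  x^+=-0.0910  v^+=-2.8426  a^+=-3.1480

x_post = -0.0910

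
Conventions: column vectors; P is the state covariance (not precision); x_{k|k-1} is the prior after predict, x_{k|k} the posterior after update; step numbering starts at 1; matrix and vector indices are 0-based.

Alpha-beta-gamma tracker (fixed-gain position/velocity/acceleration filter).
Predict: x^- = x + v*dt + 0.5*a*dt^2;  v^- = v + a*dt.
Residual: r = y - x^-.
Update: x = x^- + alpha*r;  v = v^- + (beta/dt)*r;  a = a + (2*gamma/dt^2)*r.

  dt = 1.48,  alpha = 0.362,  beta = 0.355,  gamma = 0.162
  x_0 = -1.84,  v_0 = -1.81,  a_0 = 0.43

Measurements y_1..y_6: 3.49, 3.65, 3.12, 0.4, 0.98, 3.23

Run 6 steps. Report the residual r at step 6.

resid = 0.9936

step 1: x_pred=-4.0479  r=7.5379  x^+=-1.3192  v^+=0.6345  a^+=1.5450
step 2: x_pred=1.3119  r=2.3381  x^+=2.1583  v^+=3.4819  a^+=1.8908
step 3: x_pred=9.3823  r=-6.2623  x^+=7.1154  v^+=4.7782  a^+=0.9645
step 4: x_pred=15.2434  r=-14.8434  x^+=9.8701  v^+=2.6453  a^+=-1.2311
step 5: x_pred=12.4368  r=-11.4568  x^+=8.2894  v^+=-1.9248  a^+=-2.9258
step 6: x_pred=2.2364  r=0.9936  x^+=2.5961  v^+=-6.0166  a^+=-2.7788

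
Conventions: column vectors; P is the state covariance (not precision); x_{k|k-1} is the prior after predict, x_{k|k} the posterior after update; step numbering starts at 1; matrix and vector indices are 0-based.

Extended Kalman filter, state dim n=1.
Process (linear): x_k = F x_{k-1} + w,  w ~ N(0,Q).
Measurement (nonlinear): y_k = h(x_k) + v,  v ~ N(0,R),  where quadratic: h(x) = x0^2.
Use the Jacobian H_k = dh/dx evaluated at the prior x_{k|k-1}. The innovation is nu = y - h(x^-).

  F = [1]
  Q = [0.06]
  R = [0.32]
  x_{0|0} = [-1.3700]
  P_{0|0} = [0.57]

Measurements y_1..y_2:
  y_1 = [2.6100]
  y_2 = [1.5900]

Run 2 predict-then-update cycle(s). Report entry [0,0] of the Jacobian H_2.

H_jac[0,0] = -3.2412

step 1: x^-=[-1.3700]  P^-=[0.6300]  H_jac=[-2.7400]  S=[5.0498]  K=[-0.3418]  nu=[0.7331]  x^+=[-1.6206]  P^+=[0.0399]
step 2: x^-=[-1.6206]  P^-=[0.0999]  H_jac=[-3.2412]  S=[1.3697]  K=[-0.2364]  nu=[-1.0363]  x^+=[-1.3756]  P^+=[0.0233]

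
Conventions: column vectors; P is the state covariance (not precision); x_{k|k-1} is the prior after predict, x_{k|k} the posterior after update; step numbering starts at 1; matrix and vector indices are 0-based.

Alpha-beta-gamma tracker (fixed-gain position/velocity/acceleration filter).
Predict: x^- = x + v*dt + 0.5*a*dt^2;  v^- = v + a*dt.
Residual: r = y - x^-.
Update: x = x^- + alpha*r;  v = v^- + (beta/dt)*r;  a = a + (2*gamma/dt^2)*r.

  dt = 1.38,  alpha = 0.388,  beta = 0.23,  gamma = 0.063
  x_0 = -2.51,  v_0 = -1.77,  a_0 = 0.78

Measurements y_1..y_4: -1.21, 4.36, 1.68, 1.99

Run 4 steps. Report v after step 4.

step 1: x_pred=-4.2099  r=2.9999  x^+=-3.0459  v^+=-0.1936  a^+=0.9785
step 2: x_pred=-2.3814  r=6.7414  x^+=0.2343  v^+=2.2803  a^+=1.4245
step 3: x_pred=4.7374  r=-3.0574  x^+=3.5511  v^+=3.7365  a^+=1.2222
step 4: x_pred=9.8713  r=-7.8813  x^+=6.8134  v^+=4.1096  a^+=0.7008

v_post = 4.1096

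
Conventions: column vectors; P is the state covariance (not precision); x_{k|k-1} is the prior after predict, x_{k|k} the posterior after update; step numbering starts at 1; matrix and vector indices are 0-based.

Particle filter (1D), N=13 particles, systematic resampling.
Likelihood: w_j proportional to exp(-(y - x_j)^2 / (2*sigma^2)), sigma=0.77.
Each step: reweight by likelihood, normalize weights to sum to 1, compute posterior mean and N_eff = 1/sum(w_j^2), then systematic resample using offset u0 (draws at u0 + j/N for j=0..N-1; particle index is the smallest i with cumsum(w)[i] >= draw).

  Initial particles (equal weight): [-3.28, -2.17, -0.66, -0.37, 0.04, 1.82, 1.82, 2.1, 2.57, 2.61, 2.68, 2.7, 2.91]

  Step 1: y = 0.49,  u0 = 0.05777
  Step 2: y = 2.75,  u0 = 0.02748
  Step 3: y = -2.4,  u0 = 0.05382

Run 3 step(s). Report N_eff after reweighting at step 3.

N_eff = 8.0213

step 1: w=[0.0000, 0.0011, 0.1388, 0.2270, 0.3570, 0.0953, 0.0953, 0.0476, 0.0110, 0.0096, 0.0074, 0.0069, 0.0030]  mean=0.3837  Neff=4.5661  idx=[2, 2, 3, 3, 3, 4, 4, 4, 4, 5, 6, 6, 9]
step 2: w=[0.0000, 0.0000, 0.0001, 0.0001, 0.0001, 0.0008, 0.0008, 0.0008, 0.0008, 0.1977, 0.1977, 0.1977, 0.4032]  mean=2.1317  Neff=3.5736  idx=[9, 9, 9, 10, 10, 11, 11, 11, 12, 12, 12, 12, 12]
step 3: w=[0.1248, 0.1248, 0.1248, 0.1248, 0.1248, 0.1248, 0.1248, 0.1248, 0.0003, 0.0003, 0.0003, 0.0003, 0.0003]  mean=1.8211  Neff=8.0213  idx=[0, 1, 1, 2, 2, 3, 4, 4, 5, 5, 6, 7, 7]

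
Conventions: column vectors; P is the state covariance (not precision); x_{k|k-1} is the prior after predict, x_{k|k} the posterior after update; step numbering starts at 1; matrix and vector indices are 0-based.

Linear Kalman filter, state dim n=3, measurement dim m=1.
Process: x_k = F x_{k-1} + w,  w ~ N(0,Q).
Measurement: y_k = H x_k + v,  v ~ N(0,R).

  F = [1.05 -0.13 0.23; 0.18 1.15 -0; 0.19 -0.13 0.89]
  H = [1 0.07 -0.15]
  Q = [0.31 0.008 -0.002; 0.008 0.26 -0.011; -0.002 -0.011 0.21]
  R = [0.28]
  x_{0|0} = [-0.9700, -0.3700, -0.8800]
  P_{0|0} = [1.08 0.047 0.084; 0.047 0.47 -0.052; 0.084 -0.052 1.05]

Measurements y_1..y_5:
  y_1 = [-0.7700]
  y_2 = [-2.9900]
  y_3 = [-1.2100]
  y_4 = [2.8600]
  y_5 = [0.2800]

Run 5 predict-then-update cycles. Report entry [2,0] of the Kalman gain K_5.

step 1: x^-=[-1.1728, -0.6001, -0.9194]  P^-=[1.5950 0.1872 0.5185; 0.1872 0.9360 -0.0749; 0.5185 -0.0749 1.1268]  S=[1.7772]  K=[0.8611; 0.1485; 0.1937]  nu=[0.3069]  x^+=[-0.9085, -0.5545, -0.8600]  P^+=[0.2772 -0.0401 0.2221; -0.0401 0.8968 -0.1261; 0.2221 -0.1261 1.0601]
step 2: x^-=[-1.0797, -0.8012, -0.8659]  P^-=[0.8126 -0.1453 0.5275; -0.1453 1.4384 -0.2369; 0.5275 -0.2369 1.1811]  S=[0.9526]  K=[0.7593; -0.0095; 0.3504]  nu=[-1.9841]  x^+=[-2.5862, -0.7823, -1.5611]  P^+=[0.2634 -0.1384 0.2741; -0.1384 1.4383 -0.2337; 0.2741 -0.2337 1.0642]
step 3: x^-=[-2.9729, -1.3652, -1.7790]  P^-=[0.8651 -0.3716 0.6171; -0.3716 2.1134 -0.4393; 0.6171 -0.4393 1.2404]  S=[0.9555]  K=[0.7814; -0.1651; 0.4190]  nu=[1.5916]  x^+=[-1.7293, -1.6280, -1.1122]  P^+=[0.2818 -0.2483 0.3043; -0.2483 2.0874 -0.3732; 0.3043 -0.3732 1.0726]
step 4: x^-=[-1.8599, -2.1834, -1.1068]  P^-=[0.9498 -0.6310 0.7011; -0.6310 2.9269 -0.6951; 0.7011 -0.6951 1.3066]  S=[0.9895]  K=[0.8090; -0.3252; 0.4613]  nu=[4.7067]  x^+=[1.9478, -3.7142, 1.0646]  P^+=[0.3022 -0.3706 0.3318; -0.3706 2.8222 -0.5466; 0.3318 -0.5466 1.0960]
step 5: x^-=[2.7729, -3.9207, 1.8004]  P^-=[1.0430 -0.9265 0.7943; -0.9265 3.8487 -1.0012; 0.7943 -1.0012 1.3938]  S=[1.0263]  K=[0.8370; -0.4939; 0.5019]  nu=[-1.9484]  x^+=[1.1420, -2.9584, 0.8225]  P^+=[0.3240 -0.5022 0.3631; -0.5022 3.5984 -0.7468; 0.3631 -0.7468 1.1352]

K[2,0] = 0.5019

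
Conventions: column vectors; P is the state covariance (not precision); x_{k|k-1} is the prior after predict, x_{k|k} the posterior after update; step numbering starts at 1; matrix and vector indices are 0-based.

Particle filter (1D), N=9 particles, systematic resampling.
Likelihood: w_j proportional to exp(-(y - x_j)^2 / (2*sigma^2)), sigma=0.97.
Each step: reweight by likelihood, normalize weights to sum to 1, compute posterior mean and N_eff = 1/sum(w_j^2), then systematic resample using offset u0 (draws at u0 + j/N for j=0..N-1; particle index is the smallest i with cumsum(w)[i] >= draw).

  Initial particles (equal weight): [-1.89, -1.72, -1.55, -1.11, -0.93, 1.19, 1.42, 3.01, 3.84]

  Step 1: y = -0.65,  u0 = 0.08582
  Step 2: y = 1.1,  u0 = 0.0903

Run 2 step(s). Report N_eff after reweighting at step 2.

step 1: w=[0.1175, 0.1448, 0.1730, 0.2378, 0.2552, 0.0440, 0.0273, 0.0002, 0.0000]  mean=-1.1490  Neff=5.2877  idx=[0, 1, 2, 2, 3, 3, 4, 4, 6]
step 2: w=[0.0062, 0.0105, 0.0172, 0.0172, 0.0536, 0.0536, 0.0805, 0.0805, 0.6807]  mean=0.6147  Neff=2.0713  idx=[4, 6, 7, 8, 8, 8, 8, 8, 8]

N_eff = 2.0713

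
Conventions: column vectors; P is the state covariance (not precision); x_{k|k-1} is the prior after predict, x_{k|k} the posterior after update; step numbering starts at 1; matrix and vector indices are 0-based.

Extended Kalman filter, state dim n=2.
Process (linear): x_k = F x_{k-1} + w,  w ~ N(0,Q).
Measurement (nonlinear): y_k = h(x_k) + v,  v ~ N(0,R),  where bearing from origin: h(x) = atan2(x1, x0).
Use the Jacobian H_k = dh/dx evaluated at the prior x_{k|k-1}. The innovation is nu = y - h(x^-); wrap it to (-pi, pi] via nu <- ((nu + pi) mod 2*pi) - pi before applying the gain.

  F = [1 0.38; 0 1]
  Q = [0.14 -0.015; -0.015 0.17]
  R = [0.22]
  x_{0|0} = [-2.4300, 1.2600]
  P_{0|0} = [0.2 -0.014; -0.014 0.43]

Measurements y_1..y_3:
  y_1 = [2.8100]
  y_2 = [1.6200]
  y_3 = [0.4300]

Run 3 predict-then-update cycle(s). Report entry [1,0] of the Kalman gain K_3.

K[1,0] = -0.3358

step 1: x^-=[-1.9512, 1.2600]  P^-=[0.3915 0.1344; 0.1344 0.6000]  H_jac=[-0.2336 -0.3617]  S=[0.3425]  K=[-0.4088; -0.7252]  nu=[0.2418]  x^+=[-2.0500, 1.0847]  P^+=[0.3342 0.0329; 0.0329 0.4199]
step 2: x^-=[-1.6379, 1.0847]  P^-=[0.5598 0.1774; 0.1774 0.5899]  H_jac=[-0.2811 -0.4244]  S=[0.4128]  K=[-0.5635; -0.7273]  nu=[-0.9367]  x^+=[-1.1100, 1.7659]  P^+=[0.4287 0.0082; 0.0082 0.3715]
step 3: x^-=[-0.4390, 1.7659]  P^-=[0.6286 0.1344; 0.1344 0.5415]  H_jac=[-0.5333 -0.1326]  S=[0.4273]  K=[-0.8262; -0.3358]  nu=[-1.3845]  x^+=[0.7049, 2.2307]  P^+=[0.3369 0.0159; 0.0159 0.4934]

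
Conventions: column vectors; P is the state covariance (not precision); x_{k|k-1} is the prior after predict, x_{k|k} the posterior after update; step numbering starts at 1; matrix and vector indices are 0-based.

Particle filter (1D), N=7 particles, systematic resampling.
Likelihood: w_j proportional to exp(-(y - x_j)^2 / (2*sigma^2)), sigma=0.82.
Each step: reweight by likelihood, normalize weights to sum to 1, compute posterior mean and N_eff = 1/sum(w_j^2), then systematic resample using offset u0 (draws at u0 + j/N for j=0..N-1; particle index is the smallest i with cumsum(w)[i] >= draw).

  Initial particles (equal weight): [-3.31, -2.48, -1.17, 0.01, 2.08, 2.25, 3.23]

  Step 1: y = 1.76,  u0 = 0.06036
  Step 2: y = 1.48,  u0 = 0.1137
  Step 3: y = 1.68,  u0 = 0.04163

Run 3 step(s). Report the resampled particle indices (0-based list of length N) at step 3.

step 1: w=[0.0000, 0.0000, 0.0008, 0.0496, 0.4481, 0.4045, 0.0970]  mean=2.1550  Neff=2.6575  idx=[4, 4, 4, 4, 5, 5, 6]
step 2: w=[0.1719, 0.1719, 0.1719, 0.1719, 0.1446, 0.1446, 0.0230]  mean=2.1557  Neff=6.2266  idx=[0, 1, 2, 3, 3, 4, 5]
step 3: w=[0.1477, 0.1477, 0.1477, 0.1477, 0.1477, 0.1307, 0.1307]  mean=2.1244  Neff=6.9797  idx=[0, 1, 2, 3, 4, 5, 6]

resampled_idx = [0, 1, 2, 3, 4, 5, 6]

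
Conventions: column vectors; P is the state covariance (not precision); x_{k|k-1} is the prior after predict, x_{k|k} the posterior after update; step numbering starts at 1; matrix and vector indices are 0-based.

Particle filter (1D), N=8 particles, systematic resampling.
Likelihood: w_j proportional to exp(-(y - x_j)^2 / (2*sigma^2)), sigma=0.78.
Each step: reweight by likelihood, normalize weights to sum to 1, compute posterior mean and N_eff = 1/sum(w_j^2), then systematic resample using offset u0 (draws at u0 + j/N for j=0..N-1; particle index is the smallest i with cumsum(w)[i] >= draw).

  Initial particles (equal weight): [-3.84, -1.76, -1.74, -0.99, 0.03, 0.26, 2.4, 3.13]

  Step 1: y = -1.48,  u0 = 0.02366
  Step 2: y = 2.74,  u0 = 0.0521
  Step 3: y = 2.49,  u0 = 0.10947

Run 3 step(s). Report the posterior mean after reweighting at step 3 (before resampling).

post_mean = -0.9900

step 1: w=[0.0035, 0.3177, 0.3205, 0.2782, 0.0520, 0.0281, 0.0000, 0.0000]  mean=-1.3967  Neff=3.5145  idx=[1, 1, 1, 2, 2, 3, 3, 3]
step 2: w=[0.0018, 0.0018, 0.0018, 0.0021, 0.0021, 0.3301, 0.3301, 0.3301]  mean=-0.9973  Neff=3.0583  idx=[5, 5, 5, 6, 6, 7, 7, 7]
step 3: w=[0.1250, 0.1250, 0.1250, 0.1250, 0.1250, 0.1250, 0.1250, 0.1250]  mean=-0.9900  Neff=8.0000  idx=[0, 1, 2, 3, 4, 5, 6, 7]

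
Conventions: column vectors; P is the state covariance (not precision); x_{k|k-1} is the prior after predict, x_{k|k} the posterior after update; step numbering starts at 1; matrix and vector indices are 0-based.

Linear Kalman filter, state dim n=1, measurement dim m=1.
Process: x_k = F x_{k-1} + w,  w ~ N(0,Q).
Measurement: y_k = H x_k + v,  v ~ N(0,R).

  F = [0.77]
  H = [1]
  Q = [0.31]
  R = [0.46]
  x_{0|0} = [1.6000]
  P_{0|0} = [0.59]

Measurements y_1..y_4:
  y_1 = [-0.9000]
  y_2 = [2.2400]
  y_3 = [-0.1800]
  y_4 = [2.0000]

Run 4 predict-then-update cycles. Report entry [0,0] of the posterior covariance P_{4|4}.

step 1: x^-=[1.2320]  P^-=[0.6598]  S=[1.1198]  K=[0.5892]  nu=[-2.1320]  x^+=[-0.0242]  P^+=[0.2710]
step 2: x^-=[-0.0186]  P^-=[0.4707]  S=[0.9307]  K=[0.5057]  nu=[2.2586]  x^+=[1.1237]  P^+=[0.2326]
step 3: x^-=[0.8652]  P^-=[0.4479]  S=[0.9079]  K=[0.4934]  nu=[-1.0452]  x^+=[0.3496]  P^+=[0.2269]
step 4: x^-=[0.2692]  P^-=[0.4446]  S=[0.9046]  K=[0.4915]  nu=[1.7308]  x^+=[1.1198]  P^+=[0.2261]

P_post[0,0] = 0.2261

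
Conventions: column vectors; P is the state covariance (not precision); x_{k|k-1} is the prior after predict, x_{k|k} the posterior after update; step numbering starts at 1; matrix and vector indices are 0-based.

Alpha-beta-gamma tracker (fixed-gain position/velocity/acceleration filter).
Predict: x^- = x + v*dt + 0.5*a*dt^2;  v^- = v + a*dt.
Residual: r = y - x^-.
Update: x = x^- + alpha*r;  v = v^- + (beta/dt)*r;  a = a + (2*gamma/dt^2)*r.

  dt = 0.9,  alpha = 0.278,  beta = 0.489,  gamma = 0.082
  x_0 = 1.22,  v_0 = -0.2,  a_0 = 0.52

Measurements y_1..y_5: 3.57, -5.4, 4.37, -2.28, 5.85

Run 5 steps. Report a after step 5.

step 1: x_pred=1.2506  r=2.3194  x^+=1.8954  v^+=1.5282  a^+=0.9896
step 2: x_pred=3.6716  r=-9.0716  x^+=1.1497  v^+=-2.5100  a^+=-0.8471
step 3: x_pred=-1.4524  r=5.8224  x^+=0.1662  v^+=-0.1089  a^+=0.3318
step 4: x_pred=0.2025  r=-2.4825  x^+=-0.4876  v^+=-1.1592  a^+=-0.1709
step 5: x_pred=-1.6001  r=7.4501  x^+=0.4711  v^+=2.7349  a^+=1.3375

a_post = 1.3375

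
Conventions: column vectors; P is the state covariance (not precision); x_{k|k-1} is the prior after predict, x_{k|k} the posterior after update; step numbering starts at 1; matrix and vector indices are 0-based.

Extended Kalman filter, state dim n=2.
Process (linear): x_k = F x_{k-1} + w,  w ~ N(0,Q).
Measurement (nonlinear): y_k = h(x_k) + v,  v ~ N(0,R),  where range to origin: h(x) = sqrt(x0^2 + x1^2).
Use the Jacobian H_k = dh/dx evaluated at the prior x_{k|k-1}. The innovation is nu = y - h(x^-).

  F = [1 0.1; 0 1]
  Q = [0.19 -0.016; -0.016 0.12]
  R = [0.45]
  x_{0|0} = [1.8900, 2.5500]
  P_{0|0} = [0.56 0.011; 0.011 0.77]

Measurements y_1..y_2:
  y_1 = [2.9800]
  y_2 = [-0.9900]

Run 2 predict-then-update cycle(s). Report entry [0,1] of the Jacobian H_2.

step 1: x^-=[2.1450, 2.5500]  P^-=[0.7599 0.0720; 0.0720 0.8900]  H_jac=[0.6437 0.7653]  S=[1.3570]  K=[0.4011; 0.5360]  nu=[-0.3522]  x^+=[2.0037, 2.3612]  P^+=[0.5416 -0.2197; -0.2197 0.5001]
step 2: x^-=[2.2399, 2.3612]  P^-=[0.6927 -0.1857; -0.1857 0.6201]  H_jac=[0.6882 0.7255]  S=[0.9190]  K=[0.3721; 0.3504]  nu=[-4.2446]  x^+=[0.6605, 0.8738]  P^+=[0.5654 -0.3056; -0.3056 0.5072]

H_jac[0,1] = 0.7255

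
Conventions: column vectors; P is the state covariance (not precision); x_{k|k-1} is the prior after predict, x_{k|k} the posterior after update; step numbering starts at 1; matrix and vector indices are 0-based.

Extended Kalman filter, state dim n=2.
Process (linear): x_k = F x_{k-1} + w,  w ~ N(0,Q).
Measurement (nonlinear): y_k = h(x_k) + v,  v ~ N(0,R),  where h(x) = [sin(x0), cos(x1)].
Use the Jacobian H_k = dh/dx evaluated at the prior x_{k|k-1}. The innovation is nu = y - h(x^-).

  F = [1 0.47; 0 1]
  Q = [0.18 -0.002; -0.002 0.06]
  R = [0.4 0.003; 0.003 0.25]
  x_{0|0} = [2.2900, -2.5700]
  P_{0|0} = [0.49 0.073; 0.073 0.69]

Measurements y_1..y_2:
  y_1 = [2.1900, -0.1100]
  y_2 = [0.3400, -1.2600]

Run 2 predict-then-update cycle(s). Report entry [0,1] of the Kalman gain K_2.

K[0,1] = 0.4248

step 1: x^-=[1.0821, -2.5700]  P^-=[0.8910 0.3953; 0.3953 0.7500]  H_jac=[0.4695 0.0000; 0.0000 0.5410]  S=[0.5964 0.1034; 0.1034 0.4695]  K=[0.6472 0.3130; 0.1678 0.8272]  nu=[1.3071, 0.7310]  x^+=[2.1568, -1.7460]  P^+=[0.5534 0.1482; 0.1482 0.3832]
step 2: x^-=[1.3362, -1.7460]  P^-=[0.9574 0.3263; 0.3263 0.4432]  H_jac=[0.2325 0.0000; 0.0000 0.9847]  S=[0.4517 0.0777; 0.0777 0.6798]  K=[0.4196 0.4248; 0.0587 0.6353]  nu=[-0.6326, -1.0857]  x^+=[0.6095, -2.4729]  P^+=[0.7275 0.1091; 0.1091 0.1615]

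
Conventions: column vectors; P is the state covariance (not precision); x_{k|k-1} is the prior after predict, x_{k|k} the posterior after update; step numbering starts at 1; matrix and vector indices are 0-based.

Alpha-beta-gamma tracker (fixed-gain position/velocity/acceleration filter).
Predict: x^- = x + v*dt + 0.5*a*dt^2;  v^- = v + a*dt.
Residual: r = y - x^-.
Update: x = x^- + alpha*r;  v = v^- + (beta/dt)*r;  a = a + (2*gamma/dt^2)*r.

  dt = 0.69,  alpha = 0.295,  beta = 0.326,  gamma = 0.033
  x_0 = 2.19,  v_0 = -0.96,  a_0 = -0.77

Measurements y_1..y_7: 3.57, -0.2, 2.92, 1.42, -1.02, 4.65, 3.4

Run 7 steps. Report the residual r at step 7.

resid = 1.5166

step 1: x_pred=1.3443  r=2.2257  x^+=2.0009  v^+=-0.4397  a^+=-0.4615
step 2: x_pred=1.5876  r=-1.7876  x^+=1.0603  v^+=-1.6027  a^+=-0.7093
step 3: x_pred=-0.2145  r=3.1345  x^+=0.7102  v^+=-0.6112  a^+=-0.2748
step 4: x_pred=0.2231  r=1.1969  x^+=0.5762  v^+=-0.2353  a^+=-0.1088
step 5: x_pred=0.3879  r=-1.4079  x^+=-0.0274  v^+=-0.9756  a^+=-0.3040
step 6: x_pred=-0.7729  r=5.4229  x^+=0.8268  v^+=1.3768  a^+=0.4478
step 7: x_pred=1.8834  r=1.5166  x^+=2.3308  v^+=2.4023  a^+=0.6580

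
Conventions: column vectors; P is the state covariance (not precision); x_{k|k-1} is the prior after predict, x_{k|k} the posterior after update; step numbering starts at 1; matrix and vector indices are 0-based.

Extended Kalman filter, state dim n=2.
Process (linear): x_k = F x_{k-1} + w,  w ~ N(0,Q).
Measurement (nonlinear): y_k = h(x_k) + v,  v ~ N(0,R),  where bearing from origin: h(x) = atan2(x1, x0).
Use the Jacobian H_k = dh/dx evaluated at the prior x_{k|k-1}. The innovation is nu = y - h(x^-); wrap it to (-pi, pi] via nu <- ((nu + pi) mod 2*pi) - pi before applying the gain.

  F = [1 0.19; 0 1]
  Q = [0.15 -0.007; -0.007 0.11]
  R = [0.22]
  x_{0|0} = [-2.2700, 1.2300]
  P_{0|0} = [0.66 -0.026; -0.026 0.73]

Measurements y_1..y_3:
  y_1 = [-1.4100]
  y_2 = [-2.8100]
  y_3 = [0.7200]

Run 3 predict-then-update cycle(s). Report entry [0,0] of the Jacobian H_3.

step 1: x^-=[-2.0363, 1.2300]  P^-=[0.8265 0.1057; 0.1057 0.8400]  H_jac=[-0.2173 -0.3598]  S=[0.3843]  K=[-0.5663; -0.8462]  nu=[2.2750]  x^+=[-3.3247, -0.6951]  P^+=[0.7032 -0.0785; -0.0785 0.5648]
step 2: x^-=[-3.4568, -0.6951]  P^-=[0.8438 0.0218; 0.0218 0.6748]  H_jac=[0.0559 -0.2780]  S=[0.2741]  K=[0.1499; -0.6800]  nu=[0.1332]  x^+=[-3.4368, -0.7856]  P^+=[0.8376 0.0498; 0.0498 0.5481]
step 3: x^-=[-3.5861, -0.7856]  P^-=[1.0263 0.1469; 0.1469 0.6581]  H_jac=[0.0583 -0.2661]  S=[0.2655]  K=[0.0781; -0.6272]  nu=[-2.6373]  x^+=[-3.7920, 0.8684]  P^+=[1.0247 0.1599; 0.1599 0.5536]

H_jac[0,0] = 0.0583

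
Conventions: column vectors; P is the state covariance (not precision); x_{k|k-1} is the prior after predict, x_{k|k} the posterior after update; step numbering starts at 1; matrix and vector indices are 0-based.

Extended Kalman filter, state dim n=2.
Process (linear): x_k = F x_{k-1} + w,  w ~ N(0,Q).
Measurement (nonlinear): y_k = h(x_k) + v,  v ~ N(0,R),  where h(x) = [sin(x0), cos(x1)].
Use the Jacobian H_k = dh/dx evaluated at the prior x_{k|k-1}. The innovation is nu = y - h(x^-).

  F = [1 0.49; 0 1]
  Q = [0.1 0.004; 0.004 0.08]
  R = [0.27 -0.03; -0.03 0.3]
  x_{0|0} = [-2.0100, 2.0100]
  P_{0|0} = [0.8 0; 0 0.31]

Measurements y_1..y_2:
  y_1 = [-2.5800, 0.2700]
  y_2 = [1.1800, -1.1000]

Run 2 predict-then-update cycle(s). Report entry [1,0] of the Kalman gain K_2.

step 1: x^-=[-1.0251, 2.0100]  P^-=[0.9744 0.1559; 0.1559 0.3900]  H_jac=[0.5190 0.0000; 0.0000 -0.9051]  S=[0.5325 -0.1032; -0.1032 0.6195]  K=[0.9359 -0.0718; 0.0429 -0.5627]  nu=[-1.7252, 0.6952]  x^+=[-2.6896, 1.5449]  P^+=[0.4910 0.0548; 0.0548 0.1879]
step 2: x^-=[-1.9326, 1.5449]  P^-=[0.6898 0.1509; 0.1509 0.2679]  H_jac=[-0.3540 0.0000; 0.0000 -0.9997]  S=[0.3564 0.0234; 0.0234 0.5677]  K=[-0.6694 -0.2381; -0.1192 -0.4668]  nu=[2.1153, -1.1259]  x^+=[-3.0805, 1.8183]  P^+=[0.4905 0.0514; 0.0514 0.1365]

K[1,0] = -0.1192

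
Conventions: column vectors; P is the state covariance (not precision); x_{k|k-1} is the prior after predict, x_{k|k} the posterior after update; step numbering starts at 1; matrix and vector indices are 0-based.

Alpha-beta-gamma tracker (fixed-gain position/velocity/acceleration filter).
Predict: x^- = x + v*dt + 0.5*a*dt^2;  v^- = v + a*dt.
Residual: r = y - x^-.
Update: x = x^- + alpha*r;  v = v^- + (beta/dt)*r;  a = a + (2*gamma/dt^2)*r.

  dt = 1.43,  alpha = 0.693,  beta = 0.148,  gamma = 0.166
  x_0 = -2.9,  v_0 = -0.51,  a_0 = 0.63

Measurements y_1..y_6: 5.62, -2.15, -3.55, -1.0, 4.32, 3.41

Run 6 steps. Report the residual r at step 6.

resid = 2.0098

step 1: x_pred=-2.9852  r=8.6052  x^+=2.9782  v^+=1.2815  a^+=2.0271
step 2: x_pred=6.8834  r=-9.0334  x^+=0.6232  v^+=3.2453  a^+=0.5605
step 3: x_pred=5.8371  r=-9.3871  x^+=-0.6682  v^+=3.0753  a^+=-0.9636
step 4: x_pred=2.7443  r=-3.7443  x^+=0.1495  v^+=1.3098  a^+=-1.5715
step 5: x_pred=0.4158  r=3.9042  x^+=3.1214  v^+=-0.5333  a^+=-0.9376
step 6: x_pred=1.4002  r=2.0098  x^+=2.7930  v^+=-1.6661  a^+=-0.6113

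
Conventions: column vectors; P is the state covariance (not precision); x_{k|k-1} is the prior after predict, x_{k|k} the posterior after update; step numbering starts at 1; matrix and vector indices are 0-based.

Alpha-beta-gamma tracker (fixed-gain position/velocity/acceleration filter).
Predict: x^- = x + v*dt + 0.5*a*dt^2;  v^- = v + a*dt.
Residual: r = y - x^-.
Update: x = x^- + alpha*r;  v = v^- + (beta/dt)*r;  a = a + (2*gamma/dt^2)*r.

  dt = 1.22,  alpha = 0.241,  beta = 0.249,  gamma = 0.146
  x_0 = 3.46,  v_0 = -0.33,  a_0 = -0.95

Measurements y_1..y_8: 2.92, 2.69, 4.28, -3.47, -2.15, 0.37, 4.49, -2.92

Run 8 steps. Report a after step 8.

step 1: x_pred=2.3504  r=0.5696  x^+=2.4877  v^+=-1.3727  a^+=-0.8383
step 2: x_pred=0.1891  r=2.5009  x^+=0.7918  v^+=-1.8850  a^+=-0.3476
step 3: x_pred=-1.7666  r=6.0466  x^+=-0.3093  v^+=-1.0750  a^+=0.8386
step 4: x_pred=-0.9967  r=-2.4733  x^+=-1.5928  v^+=-0.5567  a^+=0.3534
step 5: x_pred=-2.0089  r=-0.1411  x^+=-2.0429  v^+=-0.1543  a^+=0.3257
step 6: x_pred=-1.9888  r=2.3588  x^+=-1.4203  v^+=0.7245  a^+=0.7885
step 7: x_pred=0.0504  r=4.4396  x^+=1.1203  v^+=2.5926  a^+=1.6595
step 8: x_pred=5.5182  r=-8.4382  x^+=3.4846  v^+=2.8949  a^+=0.0040

a_post = 0.0040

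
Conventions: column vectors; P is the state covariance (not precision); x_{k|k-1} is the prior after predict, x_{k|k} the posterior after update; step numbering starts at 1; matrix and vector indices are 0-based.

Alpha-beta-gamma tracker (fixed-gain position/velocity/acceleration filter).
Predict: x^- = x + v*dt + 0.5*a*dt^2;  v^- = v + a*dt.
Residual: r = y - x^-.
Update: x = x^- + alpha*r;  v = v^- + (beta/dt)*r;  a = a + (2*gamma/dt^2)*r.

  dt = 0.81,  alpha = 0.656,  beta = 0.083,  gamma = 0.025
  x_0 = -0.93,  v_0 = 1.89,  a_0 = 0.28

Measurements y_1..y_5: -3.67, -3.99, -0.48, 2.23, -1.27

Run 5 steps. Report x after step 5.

step 1: x_pred=0.6928  r=-4.3628  x^+=-2.1692  v^+=1.6698  a^+=-0.0525
step 2: x_pred=-0.8339  r=-3.1561  x^+=-2.9043  v^+=1.3038  a^+=-0.2930
step 3: x_pred=-1.9443  r=1.4643  x^+=-0.9837  v^+=1.2166  a^+=-0.1814
step 4: x_pred=-0.0578  r=2.2878  x^+=1.4430  v^+=1.3041  a^+=-0.0071
step 5: x_pred=2.4970  r=-3.7670  x^+=0.0258  v^+=0.9124  a^+=-0.2941

x_post = 0.0258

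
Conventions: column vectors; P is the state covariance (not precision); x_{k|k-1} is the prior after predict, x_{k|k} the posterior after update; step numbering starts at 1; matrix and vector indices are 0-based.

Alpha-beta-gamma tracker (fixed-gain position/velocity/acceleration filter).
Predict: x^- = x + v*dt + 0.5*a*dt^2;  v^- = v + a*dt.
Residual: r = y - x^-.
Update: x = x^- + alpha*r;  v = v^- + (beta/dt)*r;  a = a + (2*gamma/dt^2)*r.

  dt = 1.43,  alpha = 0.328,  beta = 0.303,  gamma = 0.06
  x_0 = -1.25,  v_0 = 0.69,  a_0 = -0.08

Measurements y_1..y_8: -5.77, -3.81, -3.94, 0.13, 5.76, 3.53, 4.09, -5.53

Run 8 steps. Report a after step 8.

step 1: x_pred=-0.3451  r=-5.4249  x^+=-2.1245  v^+=-0.5739  a^+=-0.3983
step 2: x_pred=-3.3524  r=-0.4576  x^+=-3.5025  v^+=-1.2405  a^+=-0.4252
step 3: x_pred=-5.7111  r=1.7711  x^+=-5.1302  v^+=-1.4732  a^+=-0.3213
step 4: x_pred=-7.5654  r=7.6954  x^+=-5.0413  v^+=-0.3021  a^+=0.1303
step 5: x_pred=-5.3400  r=11.1000  x^+=-1.6992  v^+=2.2362  a^+=0.7817
step 6: x_pred=2.2978  r=1.2322  x^+=2.7020  v^+=3.6151  a^+=0.8540
step 7: x_pred=8.7448  r=-4.6548  x^+=7.2180  v^+=3.8501  a^+=0.5808
step 8: x_pred=13.3175  r=-18.8475  x^+=7.1355  v^+=0.6871  a^+=-0.5252

a_post = -0.5252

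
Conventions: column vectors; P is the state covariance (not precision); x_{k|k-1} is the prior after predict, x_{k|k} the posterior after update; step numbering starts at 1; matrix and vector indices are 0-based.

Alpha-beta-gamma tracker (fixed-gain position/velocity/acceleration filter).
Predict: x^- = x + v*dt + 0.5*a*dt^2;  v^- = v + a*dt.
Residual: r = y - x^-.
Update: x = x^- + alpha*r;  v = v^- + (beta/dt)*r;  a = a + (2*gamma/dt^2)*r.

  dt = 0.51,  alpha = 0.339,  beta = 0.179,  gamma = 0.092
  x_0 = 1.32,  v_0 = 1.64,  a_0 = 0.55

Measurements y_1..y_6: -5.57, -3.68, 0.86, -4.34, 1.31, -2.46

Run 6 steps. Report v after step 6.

step 1: x_pred=2.2279  r=-7.7979  x^+=-0.4156  v^+=-0.8164  a^+=-4.9664
step 2: x_pred=-1.4778  r=-2.2022  x^+=-2.2244  v^+=-4.1222  a^+=-6.5243
step 3: x_pred=-5.1752  r=6.0352  x^+=-3.1292  v^+=-5.3314  a^+=-2.2549
step 4: x_pred=-6.1415  r=1.8015  x^+=-5.5308  v^+=-5.8491  a^+=-0.9805
step 5: x_pred=-8.6413  r=9.9513  x^+=-5.2678  v^+=-2.8564  a^+=6.0593
step 6: x_pred=-5.9366  r=3.4766  x^+=-4.7580  v^+=1.4541  a^+=8.5187

v_post = 1.4541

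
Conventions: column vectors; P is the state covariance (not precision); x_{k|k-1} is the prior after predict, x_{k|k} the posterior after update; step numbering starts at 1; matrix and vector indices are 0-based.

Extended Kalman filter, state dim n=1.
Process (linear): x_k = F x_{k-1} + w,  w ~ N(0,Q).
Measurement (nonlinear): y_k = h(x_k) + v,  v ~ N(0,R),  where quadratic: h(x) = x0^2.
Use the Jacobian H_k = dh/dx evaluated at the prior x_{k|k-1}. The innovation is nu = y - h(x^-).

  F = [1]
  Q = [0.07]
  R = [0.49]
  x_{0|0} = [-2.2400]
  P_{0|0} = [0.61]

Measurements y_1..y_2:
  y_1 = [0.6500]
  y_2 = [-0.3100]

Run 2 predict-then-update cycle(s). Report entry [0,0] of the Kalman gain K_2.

step 1: x^-=[-2.2400]  P^-=[0.6800]  H_jac=[-4.4800]  S=[14.1379]  K=[-0.2155]  nu=[-4.3676]  x^+=[-1.2989]  P^+=[0.0236]
step 2: x^-=[-1.2989]  P^-=[0.0936]  H_jac=[-2.5978]  S=[1.1214]  K=[-0.2167]  nu=[-1.9971]  x^+=[-0.8660]  P^+=[0.0409]

K[0,0] = -0.2167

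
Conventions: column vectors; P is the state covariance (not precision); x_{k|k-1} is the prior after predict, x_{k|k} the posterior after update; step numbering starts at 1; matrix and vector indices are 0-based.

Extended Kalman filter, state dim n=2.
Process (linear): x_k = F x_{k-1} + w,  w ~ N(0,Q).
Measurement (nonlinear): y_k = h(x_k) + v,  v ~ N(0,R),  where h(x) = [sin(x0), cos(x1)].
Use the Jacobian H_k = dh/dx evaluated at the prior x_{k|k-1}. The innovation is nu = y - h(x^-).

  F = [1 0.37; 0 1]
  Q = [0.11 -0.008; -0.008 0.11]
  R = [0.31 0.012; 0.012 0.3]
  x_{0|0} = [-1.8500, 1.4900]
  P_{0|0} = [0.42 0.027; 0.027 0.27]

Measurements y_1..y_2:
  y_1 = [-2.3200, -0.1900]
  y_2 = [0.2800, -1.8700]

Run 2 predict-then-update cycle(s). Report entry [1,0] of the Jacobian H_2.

step 1: x^-=[-1.2987, 1.4900]  P^-=[0.5869 0.1189; 0.1189 0.3800]  H_jac=[0.2688 0.0000; 0.0000 -0.9967]  S=[0.3524 -0.0199; -0.0199 0.6775]  K=[0.4385 -0.1621; 0.0593 -0.5573]  nu=[-1.3568, -0.2707]  x^+=[-1.8498, 1.5604]  P^+=[0.4986 0.0435; 0.0435 0.1670]
step 2: x^-=[-1.2724, 1.5604]  P^-=[0.6636 0.0973; 0.0973 0.2770]  H_jac=[0.2940 0.0000; 0.0000 -0.9999]  S=[0.3673 -0.0166; -0.0166 0.5770]  K=[0.5241 -0.1535; 0.0562 -0.4785]  nu=[1.2358, -1.8804]  x^+=[-0.3360, 2.5296]  P^+=[0.5464 0.0398; 0.0398 0.1429]

H_jac[1,0] = 0.0000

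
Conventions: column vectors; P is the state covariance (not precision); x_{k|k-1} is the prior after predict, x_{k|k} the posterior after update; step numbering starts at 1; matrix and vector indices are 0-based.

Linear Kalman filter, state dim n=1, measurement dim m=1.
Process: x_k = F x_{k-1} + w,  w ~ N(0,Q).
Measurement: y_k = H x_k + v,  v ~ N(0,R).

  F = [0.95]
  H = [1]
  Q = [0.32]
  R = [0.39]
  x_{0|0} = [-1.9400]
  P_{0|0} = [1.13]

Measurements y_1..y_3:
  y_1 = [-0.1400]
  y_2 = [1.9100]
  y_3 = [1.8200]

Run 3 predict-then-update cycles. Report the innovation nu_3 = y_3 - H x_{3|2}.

step 1: x^-=[-1.8430]  P^-=[1.3398]  S=[1.7298]  K=[0.7745]  nu=[1.7030]  x^+=[-0.5240]  P^+=[0.3021]
step 2: x^-=[-0.4978]  P^-=[0.5926]  S=[0.9826]  K=[0.6031]  nu=[2.4078]  x^+=[0.9544]  P^+=[0.2352]
step 3: x^-=[0.9066]  P^-=[0.5323]  S=[0.9223]  K=[0.5771]  nu=[0.9134]  x^+=[1.4338]  P^+=[0.2251]

innov = [0.9134]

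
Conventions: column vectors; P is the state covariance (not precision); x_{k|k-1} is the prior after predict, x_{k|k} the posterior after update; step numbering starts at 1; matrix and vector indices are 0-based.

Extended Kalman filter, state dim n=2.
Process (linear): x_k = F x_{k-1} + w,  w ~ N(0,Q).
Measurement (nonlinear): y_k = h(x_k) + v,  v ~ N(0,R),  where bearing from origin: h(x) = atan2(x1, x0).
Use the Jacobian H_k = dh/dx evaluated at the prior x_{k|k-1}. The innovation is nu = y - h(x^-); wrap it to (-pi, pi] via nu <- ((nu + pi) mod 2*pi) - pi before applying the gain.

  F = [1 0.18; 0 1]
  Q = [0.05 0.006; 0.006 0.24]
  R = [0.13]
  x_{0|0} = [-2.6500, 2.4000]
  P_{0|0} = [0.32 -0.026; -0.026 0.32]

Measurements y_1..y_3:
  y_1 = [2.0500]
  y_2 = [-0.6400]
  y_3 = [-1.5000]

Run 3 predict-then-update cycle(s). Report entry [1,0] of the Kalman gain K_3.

step 1: x^-=[-2.2180, 2.4000]  P^-=[0.3710 0.0376; 0.0376 0.5600]  H_jac=[-0.2247 -0.2077]  S=[0.1764]  K=[-0.5169; -0.7072]  nu=[-0.2668]  x^+=[-2.0801, 2.5887]  P^+=[0.3239 -0.0269; -0.0269 0.4718]
step 2: x^-=[-1.6141, 2.5887]  P^-=[0.3795 0.0640; 0.0640 0.7118]  H_jac=[-0.2782 -0.1734]  S=[0.1869]  K=[-0.6240; -0.7556]  nu=[-2.7683]  x^+=[0.1134, 4.6804]  P^+=[0.3067 -0.0241; -0.0241 0.6050]
step 3: x^-=[0.9558, 4.6804]  P^-=[0.3676 0.0908; 0.0908 0.8450]  H_jac=[-0.2051 0.0419]  S=[0.1454]  K=[-0.4924; 0.1154]  nu=[-2.8693]  x^+=[2.3688, 4.3494]  P^+=[0.3323 0.0991; 0.0991 0.8431]

K[1,0] = 0.1154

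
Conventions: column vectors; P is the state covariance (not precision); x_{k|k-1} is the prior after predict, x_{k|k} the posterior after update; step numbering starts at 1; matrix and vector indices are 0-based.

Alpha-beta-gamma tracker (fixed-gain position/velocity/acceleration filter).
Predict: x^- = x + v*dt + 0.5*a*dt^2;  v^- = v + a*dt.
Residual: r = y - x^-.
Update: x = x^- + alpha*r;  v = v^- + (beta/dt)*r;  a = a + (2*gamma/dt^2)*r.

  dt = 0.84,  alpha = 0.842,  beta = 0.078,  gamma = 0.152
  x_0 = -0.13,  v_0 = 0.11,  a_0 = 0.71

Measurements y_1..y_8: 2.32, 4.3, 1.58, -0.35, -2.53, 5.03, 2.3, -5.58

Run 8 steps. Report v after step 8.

v_post = -4.4556

step 1: x_pred=0.2129  r=2.1071  x^+=1.9871  v^+=0.9021  a^+=1.6178
step 2: x_pred=3.3156  r=0.9844  x^+=4.1445  v^+=2.3524  a^+=2.0420
step 3: x_pred=6.8409  r=-5.2609  x^+=2.4112  v^+=3.5792  a^+=-0.2247
step 4: x_pred=5.3385  r=-5.6885  x^+=0.5488  v^+=2.8622  a^+=-2.6755
step 5: x_pred=2.0092  r=-4.5392  x^+=-1.8128  v^+=0.1934  a^+=-4.6311
step 6: x_pred=-3.2842  r=8.3142  x^+=3.7163  v^+=-2.9247  a^+=-1.0490
step 7: x_pred=0.8895  r=1.4105  x^+=2.0771  v^+=-3.6749  a^+=-0.4413
step 8: x_pred=-1.1655  r=-4.4145  x^+=-4.8825  v^+=-4.4556  a^+=-2.3432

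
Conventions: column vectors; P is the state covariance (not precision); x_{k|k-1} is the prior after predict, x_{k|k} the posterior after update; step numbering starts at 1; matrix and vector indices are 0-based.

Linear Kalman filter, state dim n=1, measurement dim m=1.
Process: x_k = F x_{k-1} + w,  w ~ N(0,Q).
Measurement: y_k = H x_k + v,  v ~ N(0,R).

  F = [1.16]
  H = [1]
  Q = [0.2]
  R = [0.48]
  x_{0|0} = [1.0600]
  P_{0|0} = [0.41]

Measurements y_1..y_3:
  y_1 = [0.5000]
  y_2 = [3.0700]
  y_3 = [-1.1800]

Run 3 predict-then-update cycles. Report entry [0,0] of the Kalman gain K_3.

K[0,0] = 0.5372

step 1: x^-=[1.2296]  P^-=[0.7517]  S=[1.2317]  K=[0.6103]  nu=[-0.7296]  x^+=[0.7843]  P^+=[0.2929]
step 2: x^-=[0.9098]  P^-=[0.5942]  S=[1.0742]  K=[0.5531]  nu=[2.1602]  x^+=[2.1047]  P^+=[0.2655]
step 3: x^-=[2.4415]  P^-=[0.5573]  S=[1.0373]  K=[0.5372]  nu=[-3.6215]  x^+=[0.4958]  P^+=[0.2579]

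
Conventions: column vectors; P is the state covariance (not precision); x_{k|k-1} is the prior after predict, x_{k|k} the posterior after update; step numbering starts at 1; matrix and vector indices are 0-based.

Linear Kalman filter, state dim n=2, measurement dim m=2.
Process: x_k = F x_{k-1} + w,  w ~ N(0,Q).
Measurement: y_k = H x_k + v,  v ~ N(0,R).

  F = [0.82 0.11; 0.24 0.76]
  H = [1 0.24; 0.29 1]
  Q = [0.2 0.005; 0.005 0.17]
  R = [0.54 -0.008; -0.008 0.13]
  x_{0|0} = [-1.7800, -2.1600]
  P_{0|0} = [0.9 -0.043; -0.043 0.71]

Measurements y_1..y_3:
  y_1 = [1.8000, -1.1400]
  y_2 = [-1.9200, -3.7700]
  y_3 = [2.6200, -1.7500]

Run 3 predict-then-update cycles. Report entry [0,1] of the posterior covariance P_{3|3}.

step 1: x^-=[-1.6972, -2.0688]  P^-=[0.8060 0.2135; 0.2135 0.6162]  S=[1.4840 0.6020; 0.6020 0.9379]  K=[0.5195 0.1435; -0.0673 0.7663]  nu=[3.9937, 1.4210]  x^+=[0.5812, -1.2488]  P^+=[0.2965 -0.0715; -0.0715 0.1209]
step 2: x^-=[0.3392, -0.8096]  P^-=[0.3879 0.0270; 0.0270 0.2308]  S=[0.9542 0.1888; 0.1888 0.4091]  K=[0.3806 0.1654; -0.0320 0.5981]  nu=[-2.0650, -3.0588]  x^+=[-0.9526, -2.5730]  P^+=[0.2147 -0.0438; -0.0438 0.0907]
step 3: x^-=[-1.0642, -2.1841]  P^-=[0.3376 0.0264; 0.0264 0.2188]  S=[0.9028 0.1706; 0.1706 0.3925]  K=[0.3498 0.1646; -0.0236 0.5872]  nu=[4.2083, 0.7427]  x^+=[0.5302, -1.8473]  P^+=[0.1968 -0.0385; -0.0385 0.0877]

P_post[0,1] = -0.0385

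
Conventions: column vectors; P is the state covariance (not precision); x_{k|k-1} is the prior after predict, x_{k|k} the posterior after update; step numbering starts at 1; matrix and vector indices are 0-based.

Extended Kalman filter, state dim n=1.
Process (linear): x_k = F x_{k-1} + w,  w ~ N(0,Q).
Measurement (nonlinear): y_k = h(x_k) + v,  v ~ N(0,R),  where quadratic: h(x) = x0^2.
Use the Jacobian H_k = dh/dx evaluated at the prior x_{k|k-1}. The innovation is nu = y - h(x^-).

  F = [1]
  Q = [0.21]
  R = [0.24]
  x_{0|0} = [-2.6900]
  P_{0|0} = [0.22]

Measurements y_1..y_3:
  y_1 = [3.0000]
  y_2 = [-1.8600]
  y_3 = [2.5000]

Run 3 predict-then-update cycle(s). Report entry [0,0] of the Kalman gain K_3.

K[0,0] = -0.4816

step 1: x^-=[-2.6900]  P^-=[0.4300]  H_jac=[-5.3800]  S=[12.6861]  K=[-0.1824]  nu=[-4.2361]  x^+=[-1.9175]  P^+=[0.0081]
step 2: x^-=[-1.9175]  P^-=[0.2181]  H_jac=[-3.8350]  S=[3.4482]  K=[-0.2426]  nu=[-5.5369]  x^+=[-0.5742]  P^+=[0.0152]
step 3: x^-=[-0.5742]  P^-=[0.2252]  H_jac=[-1.1485]  S=[0.5370]  K=[-0.4816]  nu=[2.1702]  x^+=[-1.6194]  P^+=[0.1006]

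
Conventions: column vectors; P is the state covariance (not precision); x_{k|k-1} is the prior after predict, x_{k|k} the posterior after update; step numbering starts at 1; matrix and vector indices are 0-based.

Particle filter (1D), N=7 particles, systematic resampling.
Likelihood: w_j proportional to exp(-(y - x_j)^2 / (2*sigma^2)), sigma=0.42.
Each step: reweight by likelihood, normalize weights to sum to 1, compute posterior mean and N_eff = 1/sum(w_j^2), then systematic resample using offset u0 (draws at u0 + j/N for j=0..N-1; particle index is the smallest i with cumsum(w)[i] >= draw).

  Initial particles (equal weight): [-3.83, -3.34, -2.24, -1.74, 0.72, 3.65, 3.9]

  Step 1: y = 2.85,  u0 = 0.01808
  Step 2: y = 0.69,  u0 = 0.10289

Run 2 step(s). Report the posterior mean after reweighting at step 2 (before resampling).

step 1: w=[0.0000, 0.0000, 0.0000, 0.0000, 0.0000, 0.7877, 0.2123]  mean=3.7030  Neff=1.5026  idx=[5, 5, 5, 5, 5, 5, 6]
step 2: w=[0.1663, 0.1663, 0.1663, 0.1663, 0.1663, 0.1663, 0.0021]  mean=3.6505  Neff=6.0251  idx=[0, 1, 2, 3, 4, 4, 5]

post_mean = 3.6505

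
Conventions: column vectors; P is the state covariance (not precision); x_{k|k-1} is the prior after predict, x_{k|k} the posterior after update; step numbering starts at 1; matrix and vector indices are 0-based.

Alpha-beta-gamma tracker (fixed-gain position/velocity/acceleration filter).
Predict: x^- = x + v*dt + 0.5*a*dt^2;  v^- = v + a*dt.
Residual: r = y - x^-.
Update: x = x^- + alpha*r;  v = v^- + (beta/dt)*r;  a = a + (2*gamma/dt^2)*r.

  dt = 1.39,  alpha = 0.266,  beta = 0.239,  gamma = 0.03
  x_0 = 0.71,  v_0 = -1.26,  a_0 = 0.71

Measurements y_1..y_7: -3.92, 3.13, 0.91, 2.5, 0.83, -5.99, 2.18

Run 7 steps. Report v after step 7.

v_post = -0.4716

step 1: x_pred=-0.3555  r=-3.5645  x^+=-1.3037  v^+=-0.8860  a^+=0.5993
step 2: x_pred=-1.9562  r=5.0862  x^+=-0.6033  v^+=0.8216  a^+=0.7573
step 3: x_pred=1.2703  r=-0.3603  x^+=1.1744  v^+=1.8122  a^+=0.7461
step 4: x_pred=4.4142  r=-1.9142  x^+=3.9050  v^+=2.5201  a^+=0.6866
step 5: x_pred=8.0713  r=-7.2413  x^+=6.1451  v^+=2.2295  a^+=0.4618
step 6: x_pred=9.6901  r=-15.6801  x^+=5.5192  v^+=0.1752  a^+=-0.0252
step 7: x_pred=5.7384  r=-3.5584  x^+=4.7919  v^+=-0.4716  a^+=-0.1357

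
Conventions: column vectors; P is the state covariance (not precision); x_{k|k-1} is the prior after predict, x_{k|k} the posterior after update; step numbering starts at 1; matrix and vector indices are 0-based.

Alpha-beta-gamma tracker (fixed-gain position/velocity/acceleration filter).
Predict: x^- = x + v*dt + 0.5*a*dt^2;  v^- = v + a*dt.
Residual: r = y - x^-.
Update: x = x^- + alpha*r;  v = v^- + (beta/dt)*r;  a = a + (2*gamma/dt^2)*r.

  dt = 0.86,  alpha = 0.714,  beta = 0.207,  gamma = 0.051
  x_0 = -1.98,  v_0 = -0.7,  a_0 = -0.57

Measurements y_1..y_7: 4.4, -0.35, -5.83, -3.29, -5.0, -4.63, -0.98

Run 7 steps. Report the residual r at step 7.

resid = 6.1104

step 1: x_pred=-2.7928  r=7.1928  x^+=2.3429  v^+=0.5411  a^+=0.4220
step 2: x_pred=2.9642  r=-3.3142  x^+=0.5979  v^+=0.1063  a^+=-0.0351
step 3: x_pred=0.6763  r=-6.5063  x^+=-3.9692  v^+=-1.4900  a^+=-0.9324
step 4: x_pred=-5.5954  r=2.3054  x^+=-3.9493  v^+=-1.7369  a^+=-0.6145
step 5: x_pred=-5.6703  r=0.6703  x^+=-5.1917  v^+=-2.1040  a^+=-0.5220
step 6: x_pred=-7.1942  r=2.5642  x^+=-5.3634  v^+=-1.9357  a^+=-0.1684
step 7: x_pred=-7.0904  r=6.1104  x^+=-2.7276  v^+=-0.6098  a^+=0.6743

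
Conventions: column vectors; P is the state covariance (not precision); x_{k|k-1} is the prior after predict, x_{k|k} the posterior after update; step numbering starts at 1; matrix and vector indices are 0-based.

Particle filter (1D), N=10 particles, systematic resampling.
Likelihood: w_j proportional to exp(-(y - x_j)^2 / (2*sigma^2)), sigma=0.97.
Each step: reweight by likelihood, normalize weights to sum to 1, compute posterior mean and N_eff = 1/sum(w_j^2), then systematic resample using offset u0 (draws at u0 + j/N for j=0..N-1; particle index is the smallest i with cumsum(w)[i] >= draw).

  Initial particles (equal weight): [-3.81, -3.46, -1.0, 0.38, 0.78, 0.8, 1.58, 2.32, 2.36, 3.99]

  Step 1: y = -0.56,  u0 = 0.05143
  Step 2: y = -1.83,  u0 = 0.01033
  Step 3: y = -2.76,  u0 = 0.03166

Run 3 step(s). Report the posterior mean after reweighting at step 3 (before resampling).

step 1: w=[0.0015, 0.0047, 0.3740, 0.2592, 0.1596, 0.1551, 0.0364, 0.0050, 0.0045, 0.0000]  mean=0.0306  Neff=3.8768  idx=[2, 2, 2, 2, 3, 3, 4, 4, 5, 5]
step 2: w=[0.2291, 0.2291, 0.2291, 0.2291, 0.0246, 0.0246, 0.0088, 0.0088, 0.0084, 0.0084]  mean=-0.8704  Neff=4.7303  idx=[0, 0, 0, 1, 1, 2, 2, 3, 3, 3]
step 3: w=[0.1000, 0.1000, 0.1000, 0.1000, 0.1000, 0.1000, 0.1000, 0.1000, 0.1000, 0.1000]  mean=-1.0000  Neff=10.0000  idx=[0, 1, 2, 3, 4, 5, 6, 7, 8, 9]

post_mean = -1.0000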